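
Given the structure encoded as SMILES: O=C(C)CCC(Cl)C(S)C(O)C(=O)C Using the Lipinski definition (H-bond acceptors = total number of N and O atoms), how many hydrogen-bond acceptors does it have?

N atoms: 0; O atoms: 3.
Lipinski HBA = 0 + 3 = 3.

3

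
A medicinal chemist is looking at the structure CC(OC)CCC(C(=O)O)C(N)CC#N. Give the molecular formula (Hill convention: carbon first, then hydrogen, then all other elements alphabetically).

Walk through each heavy atom and fill implicit hydrogens from standard valence (C 4, N 3, O 2, S 2, halogen 1):
  atom 1: C, bond orders sum to 1 (valence 4) → 3 H
  atom 2: C, bond orders sum to 3 (valence 4) → 1 H
  atom 3: O, bond orders sum to 2 (valence 2) → 0 H
  atom 4: C, bond orders sum to 1 (valence 4) → 3 H
  atom 5: C, bond orders sum to 2 (valence 4) → 2 H
  atom 6: C, bond orders sum to 2 (valence 4) → 2 H
  atom 7: C, bond orders sum to 3 (valence 4) → 1 H
  atom 8: C, bond orders sum to 4 (valence 4) → 0 H
  atom 9: O, bond orders sum to 2 (valence 2) → 0 H
  atom 10: O, bond orders sum to 1 (valence 2) → 1 H
  atom 11: C, bond orders sum to 3 (valence 4) → 1 H
  atom 12: N, bond orders sum to 1 (valence 3) → 2 H
  atom 13: C, bond orders sum to 2 (valence 4) → 2 H
  atom 14: C, bond orders sum to 4 (valence 4) → 0 H
  atom 15: N, bond orders sum to 3 (valence 3) → 0 H
Totals → C:10, H:18, N:2, O:3.

C10H18N2O3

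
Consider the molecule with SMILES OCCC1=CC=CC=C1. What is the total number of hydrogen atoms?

Walk through each heavy atom and fill implicit hydrogens from standard valence (C 4, N 3, O 2, S 2, halogen 1):
  atom 1: O, bond orders sum to 1 (valence 2) → 1 H
  atom 2: C, bond orders sum to 2 (valence 4) → 2 H
  atom 3: C, bond orders sum to 2 (valence 4) → 2 H
  atom 4: C, bond orders sum to 4 (valence 4) → 0 H
  atom 5: C, bond orders sum to 3 (valence 4) → 1 H
  atom 6: C, bond orders sum to 3 (valence 4) → 1 H
  atom 7: C, bond orders sum to 3 (valence 4) → 1 H
  atom 8: C, bond orders sum to 3 (valence 4) → 1 H
  atom 9: C, bond orders sum to 3 (valence 4) → 1 H
Total hydrogens: 10.

10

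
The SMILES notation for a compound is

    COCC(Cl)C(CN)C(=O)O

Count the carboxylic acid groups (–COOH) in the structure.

The carboxylic acid motif appears at heavy-atom position 9 in the SMILES.
Other groups present: 1 ether, 1 primary amine.
Carboxylic acid count: 1.

1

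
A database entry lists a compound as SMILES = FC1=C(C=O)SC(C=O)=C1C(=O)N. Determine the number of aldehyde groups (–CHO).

The aldehyde motif appears at heavy-atom positions 4, 8 in the SMILES.
Other groups present: 1 amide.
Aldehyde count: 2.

2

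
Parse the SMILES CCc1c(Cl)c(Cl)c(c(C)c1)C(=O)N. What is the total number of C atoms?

Count every carbon token in the SMILES (each C, including those in ring-closure positions and inside branches).
Carbon count: 10.

10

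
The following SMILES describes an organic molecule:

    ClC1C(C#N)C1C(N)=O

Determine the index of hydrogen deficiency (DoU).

4

Molecular formula: C5H5ClN2O.
DoU = (2C + 2 + N − H − X) / 2, where X is the halogen count and O/S are ignored.
    = (2·5 + 2 + 2 − 5 − 1) / 2 = 8 / 2 = 4.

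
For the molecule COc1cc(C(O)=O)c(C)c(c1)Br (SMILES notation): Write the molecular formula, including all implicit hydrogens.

Walk through each heavy atom and fill implicit hydrogens from standard valence (C 4, N 3, O 2, S 2, halogen 1); for lowercase aromatic atoms, an aromatic c carries 1 H when it has two neighbours and 0 H with three, and aromatic n carries 0 H:
  atom 1: C, bond orders sum to 1 (valence 4) → 3 H
  atom 2: O, bond orders sum to 2 (valence 2) → 0 H
  atom 3: aromatic c, 3 neighbours → 0 H
  atom 4: aromatic c, 2 neighbours → 1 H
  atom 5: aromatic c, 3 neighbours → 0 H
  atom 6: C, bond orders sum to 4 (valence 4) → 0 H
  atom 7: O, bond orders sum to 1 (valence 2) → 1 H
  atom 8: O, bond orders sum to 2 (valence 2) → 0 H
  atom 9: aromatic c, 3 neighbours → 0 H
  atom 10: C, bond orders sum to 1 (valence 4) → 3 H
  atom 11: aromatic c, 3 neighbours → 0 H
  atom 12: aromatic c, 2 neighbours → 1 H
  atom 13: Br (halogen, monovalent) → 0 H
Totals → C:9, H:9, Br:1, O:3.
In Hill order: C9H9BrO3.

C9H9BrO3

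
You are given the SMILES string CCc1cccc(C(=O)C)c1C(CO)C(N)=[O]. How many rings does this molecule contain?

In SMILES, each pair of matching ring-closure digits denotes one ring-closing bond; the number of such bonds equals the number of independent rings.
Ring-closure bonds here: 1.

1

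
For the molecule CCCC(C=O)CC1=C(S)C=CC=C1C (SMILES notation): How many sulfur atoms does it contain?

Scan the SMILES for S atoms (remember two-letter symbols like Cl and Br are single atoms).
Sulfur count: 1.

1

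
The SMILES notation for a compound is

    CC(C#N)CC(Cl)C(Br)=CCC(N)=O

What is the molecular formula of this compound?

Walk through each heavy atom and fill implicit hydrogens from standard valence (C 4, N 3, O 2, S 2, halogen 1):
  atom 1: C, bond orders sum to 1 (valence 4) → 3 H
  atom 2: C, bond orders sum to 3 (valence 4) → 1 H
  atom 3: C, bond orders sum to 4 (valence 4) → 0 H
  atom 4: N, bond orders sum to 3 (valence 3) → 0 H
  atom 5: C, bond orders sum to 2 (valence 4) → 2 H
  atom 6: C, bond orders sum to 3 (valence 4) → 1 H
  atom 7: Cl (halogen, monovalent) → 0 H
  atom 8: C, bond orders sum to 4 (valence 4) → 0 H
  atom 9: Br (halogen, monovalent) → 0 H
  atom 10: C, bond orders sum to 3 (valence 4) → 1 H
  atom 11: C, bond orders sum to 2 (valence 4) → 2 H
  atom 12: C, bond orders sum to 4 (valence 4) → 0 H
  atom 13: N, bond orders sum to 1 (valence 3) → 2 H
  atom 14: O, bond orders sum to 2 (valence 2) → 0 H
Totals → C:9, H:12, Br:1, Cl:1, N:2, O:1.

C9H12BrClN2O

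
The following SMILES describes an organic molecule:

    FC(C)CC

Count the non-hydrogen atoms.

Every atom symbol written in the SMILES (organic subset) is one heavy atom; implicit H are not written.
Heavy atoms by element → C:4, F:1.
Total: 5.

5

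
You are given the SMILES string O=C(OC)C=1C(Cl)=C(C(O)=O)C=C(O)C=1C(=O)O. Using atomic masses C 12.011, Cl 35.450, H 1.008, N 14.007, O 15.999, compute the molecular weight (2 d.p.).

First, the molecular formula is C10H7ClO7 (counting implicit H from valence).
  C: 10 × 12.011 = 120.110
  Cl: 1 × 35.450 = 35.450
  H: 7 × 1.008 = 7.056
  O: 7 × 15.999 = 111.993
Sum: 10×12.011 + 1×35.450 + 7×1.008 + 7×15.999 = 274.609 → 274.61 g/mol.

274.61 g/mol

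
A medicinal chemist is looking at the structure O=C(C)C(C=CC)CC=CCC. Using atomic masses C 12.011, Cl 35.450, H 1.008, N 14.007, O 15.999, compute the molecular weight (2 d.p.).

166.26 g/mol

First, the molecular formula is C11H18O (counting implicit H from valence).
  C: 11 × 12.011 = 132.121
  H: 18 × 1.008 = 18.144
  O: 1 × 15.999 = 15.999
Sum: 11×12.011 + 18×1.008 + 1×15.999 = 166.264 → 166.26 g/mol.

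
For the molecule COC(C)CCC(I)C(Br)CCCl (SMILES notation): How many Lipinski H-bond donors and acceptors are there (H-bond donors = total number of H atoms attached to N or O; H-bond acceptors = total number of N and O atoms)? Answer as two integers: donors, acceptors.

0, 1

Donors: find every N or O and count the H atoms it carries.
  atom 2 (O): bond orders sum to 2 → 0 H
Lipinski HBD = 0.
Acceptors: N atoms = 0, O atoms = 1 → HBA = 1.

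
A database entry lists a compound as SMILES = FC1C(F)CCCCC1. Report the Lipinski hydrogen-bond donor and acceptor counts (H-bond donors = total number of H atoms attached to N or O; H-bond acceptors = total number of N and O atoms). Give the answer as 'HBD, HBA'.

Donors: find every N or O and count the H atoms it carries.
  (no N or O atoms present)
Lipinski HBD = 0.
Acceptors: N atoms = 0, O atoms = 0 → HBA = 0.

0, 0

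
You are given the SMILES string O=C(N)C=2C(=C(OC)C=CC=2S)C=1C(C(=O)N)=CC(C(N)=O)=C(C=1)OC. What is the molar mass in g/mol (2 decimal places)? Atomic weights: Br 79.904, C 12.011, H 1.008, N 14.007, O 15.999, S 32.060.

First, the molecular formula is C17H17N3O5S (counting implicit H from valence).
  C: 17 × 12.011 = 204.187
  H: 17 × 1.008 = 17.136
  N: 3 × 14.007 = 42.021
  O: 5 × 15.999 = 79.995
  S: 1 × 32.060 = 32.060
Sum: 17×12.011 + 17×1.008 + 3×14.007 + 5×15.999 + 1×32.060 = 375.399 → 375.40 g/mol.

375.40 g/mol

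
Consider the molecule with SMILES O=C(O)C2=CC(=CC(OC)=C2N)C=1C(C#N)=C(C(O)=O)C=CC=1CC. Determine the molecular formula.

C18H16N2O5

Walk through each heavy atom and fill implicit hydrogens from standard valence (C 4, N 3, O 2, S 2, halogen 1):
  atom 1: O, bond orders sum to 2 (valence 2) → 0 H
  atom 2: C, bond orders sum to 4 (valence 4) → 0 H
  atom 3: O, bond orders sum to 1 (valence 2) → 1 H
  atom 4: C, bond orders sum to 4 (valence 4) → 0 H
  atom 5: C, bond orders sum to 3 (valence 4) → 1 H
  atom 6: C, bond orders sum to 4 (valence 4) → 0 H
  atom 7: C, bond orders sum to 3 (valence 4) → 1 H
  atom 8: C, bond orders sum to 4 (valence 4) → 0 H
  atom 9: O, bond orders sum to 2 (valence 2) → 0 H
  atom 10: C, bond orders sum to 1 (valence 4) → 3 H
  atom 11: C, bond orders sum to 4 (valence 4) → 0 H
  atom 12: N, bond orders sum to 1 (valence 3) → 2 H
  atom 13: C, bond orders sum to 4 (valence 4) → 0 H
  atom 14: C, bond orders sum to 4 (valence 4) → 0 H
  atom 15: C, bond orders sum to 4 (valence 4) → 0 H
  atom 16: N, bond orders sum to 3 (valence 3) → 0 H
  atom 17: C, bond orders sum to 4 (valence 4) → 0 H
  atom 18: C, bond orders sum to 4 (valence 4) → 0 H
  atom 19: O, bond orders sum to 1 (valence 2) → 1 H
  atom 20: O, bond orders sum to 2 (valence 2) → 0 H
  atom 21: C, bond orders sum to 3 (valence 4) → 1 H
  atom 22: C, bond orders sum to 3 (valence 4) → 1 H
  atom 23: C, bond orders sum to 4 (valence 4) → 0 H
  atom 24: C, bond orders sum to 2 (valence 4) → 2 H
  atom 25: C, bond orders sum to 1 (valence 4) → 3 H
Totals → C:18, H:16, N:2, O:5.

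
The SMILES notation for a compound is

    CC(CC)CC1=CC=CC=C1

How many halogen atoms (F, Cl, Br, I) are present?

Scan the SMILES for the halogen motif — none present.

0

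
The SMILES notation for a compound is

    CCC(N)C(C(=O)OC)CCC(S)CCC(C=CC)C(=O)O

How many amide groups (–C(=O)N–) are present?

0

Scan the SMILES for the amide motif — none present.
Groups that are present: 1 alkene, 1 carboxylic acid, 1 ester, 1 primary amine, 1 thiol.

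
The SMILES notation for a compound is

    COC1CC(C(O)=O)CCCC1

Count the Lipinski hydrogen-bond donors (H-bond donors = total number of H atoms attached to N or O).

Donors: find every N or O and count the H atoms it carries.
  atom 2 (O): bond orders sum to 2 → 0 H
  atom 7 (O): bond orders sum to 1 → 1 H
  atom 8 (O): bond orders sum to 2 → 0 H
Lipinski HBD = 1.

1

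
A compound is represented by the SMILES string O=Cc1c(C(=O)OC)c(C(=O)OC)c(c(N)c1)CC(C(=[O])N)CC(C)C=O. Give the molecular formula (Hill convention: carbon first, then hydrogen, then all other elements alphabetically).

C18H22N2O7

Walk through each heavy atom and fill implicit hydrogens from standard valence (C 4, N 3, O 2, S 2, halogen 1); for lowercase aromatic atoms, an aromatic c carries 1 H when it has two neighbours and 0 H with three, and aromatic n carries 0 H:
  atom 1: O, bond orders sum to 2 (valence 2) → 0 H
  atom 2: C, bond orders sum to 3 (valence 4) → 1 H
  atom 3: aromatic c, 3 neighbours → 0 H
  atom 4: aromatic c, 3 neighbours → 0 H
  atom 5: C, bond orders sum to 4 (valence 4) → 0 H
  atom 6: O, bond orders sum to 2 (valence 2) → 0 H
  atom 7: O, bond orders sum to 2 (valence 2) → 0 H
  atom 8: C, bond orders sum to 1 (valence 4) → 3 H
  atom 9: aromatic c, 3 neighbours → 0 H
  atom 10: C, bond orders sum to 4 (valence 4) → 0 H
  atom 11: O, bond orders sum to 2 (valence 2) → 0 H
  atom 12: O, bond orders sum to 2 (valence 2) → 0 H
  atom 13: C, bond orders sum to 1 (valence 4) → 3 H
  atom 14: aromatic c, 3 neighbours → 0 H
  atom 15: aromatic c, 3 neighbours → 0 H
  atom 16: N, bond orders sum to 1 (valence 3) → 2 H
  atom 17: aromatic c, 2 neighbours → 1 H
  atom 18: C, bond orders sum to 2 (valence 4) → 2 H
  atom 19: C, bond orders sum to 3 (valence 4) → 1 H
  atom 20: C, bond orders sum to 4 (valence 4) → 0 H
  atom 21: O with explicit H count 0
  atom 22: N, bond orders sum to 1 (valence 3) → 2 H
  atom 23: C, bond orders sum to 2 (valence 4) → 2 H
  atom 24: C, bond orders sum to 3 (valence 4) → 1 H
  atom 25: C, bond orders sum to 1 (valence 4) → 3 H
  atom 26: C, bond orders sum to 3 (valence 4) → 1 H
  atom 27: O, bond orders sum to 2 (valence 2) → 0 H
Totals → C:18, H:22, N:2, O:7.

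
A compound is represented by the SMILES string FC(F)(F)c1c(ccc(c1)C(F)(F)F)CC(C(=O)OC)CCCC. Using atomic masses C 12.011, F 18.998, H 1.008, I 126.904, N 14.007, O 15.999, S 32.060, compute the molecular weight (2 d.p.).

356.31 g/mol

First, the molecular formula is C16H18F6O2 (counting implicit H from valence).
  C: 16 × 12.011 = 192.176
  F: 6 × 18.998 = 113.988
  H: 18 × 1.008 = 18.144
  O: 2 × 15.999 = 31.998
Sum: 16×12.011 + 6×18.998 + 18×1.008 + 2×15.999 = 356.306 → 356.31 g/mol.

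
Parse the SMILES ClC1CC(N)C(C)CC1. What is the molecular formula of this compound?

Walk through each heavy atom and fill implicit hydrogens from standard valence (C 4, N 3, O 2, S 2, halogen 1):
  atom 1: Cl (halogen, monovalent) → 0 H
  atom 2: C, bond orders sum to 3 (valence 4) → 1 H
  atom 3: C, bond orders sum to 2 (valence 4) → 2 H
  atom 4: C, bond orders sum to 3 (valence 4) → 1 H
  atom 5: N, bond orders sum to 1 (valence 3) → 2 H
  atom 6: C, bond orders sum to 3 (valence 4) → 1 H
  atom 7: C, bond orders sum to 1 (valence 4) → 3 H
  atom 8: C, bond orders sum to 2 (valence 4) → 2 H
  atom 9: C, bond orders sum to 2 (valence 4) → 2 H
Totals → C:7, H:14, Cl:1, N:1.
In Hill order: C7H14ClN.

C7H14ClN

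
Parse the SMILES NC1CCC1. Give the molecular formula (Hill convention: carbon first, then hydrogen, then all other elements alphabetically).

Walk through each heavy atom and fill implicit hydrogens from standard valence (C 4, N 3, O 2, S 2, halogen 1):
  atom 1: N, bond orders sum to 1 (valence 3) → 2 H
  atom 2: C, bond orders sum to 3 (valence 4) → 1 H
  atom 3: C, bond orders sum to 2 (valence 4) → 2 H
  atom 4: C, bond orders sum to 2 (valence 4) → 2 H
  atom 5: C, bond orders sum to 2 (valence 4) → 2 H
Totals → C:4, H:9, N:1.

C4H9N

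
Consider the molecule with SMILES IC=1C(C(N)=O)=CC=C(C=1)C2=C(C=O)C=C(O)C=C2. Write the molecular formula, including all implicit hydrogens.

Walk through each heavy atom and fill implicit hydrogens from standard valence (C 4, N 3, O 2, S 2, halogen 1):
  atom 1: I (halogen, monovalent) → 0 H
  atom 2: C, bond orders sum to 4 (valence 4) → 0 H
  atom 3: C, bond orders sum to 4 (valence 4) → 0 H
  atom 4: C, bond orders sum to 4 (valence 4) → 0 H
  atom 5: N, bond orders sum to 1 (valence 3) → 2 H
  atom 6: O, bond orders sum to 2 (valence 2) → 0 H
  atom 7: C, bond orders sum to 3 (valence 4) → 1 H
  atom 8: C, bond orders sum to 3 (valence 4) → 1 H
  atom 9: C, bond orders sum to 4 (valence 4) → 0 H
  atom 10: C, bond orders sum to 3 (valence 4) → 1 H
  atom 11: C, bond orders sum to 4 (valence 4) → 0 H
  atom 12: C, bond orders sum to 4 (valence 4) → 0 H
  atom 13: C, bond orders sum to 3 (valence 4) → 1 H
  atom 14: O, bond orders sum to 2 (valence 2) → 0 H
  atom 15: C, bond orders sum to 3 (valence 4) → 1 H
  atom 16: C, bond orders sum to 4 (valence 4) → 0 H
  atom 17: O, bond orders sum to 1 (valence 2) → 1 H
  atom 18: C, bond orders sum to 3 (valence 4) → 1 H
  atom 19: C, bond orders sum to 3 (valence 4) → 1 H
Totals → C:14, H:10, I:1, N:1, O:3.

C14H10INO3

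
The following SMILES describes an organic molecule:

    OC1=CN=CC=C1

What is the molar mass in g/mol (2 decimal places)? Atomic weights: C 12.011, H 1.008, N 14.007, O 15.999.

95.10 g/mol

First, the molecular formula is C5H5NO (counting implicit H from valence).
  C: 5 × 12.011 = 60.055
  H: 5 × 1.008 = 5.040
  N: 1 × 14.007 = 14.007
  O: 1 × 15.999 = 15.999
Sum: 5×12.011 + 5×1.008 + 1×14.007 + 1×15.999 = 95.101 → 95.10 g/mol.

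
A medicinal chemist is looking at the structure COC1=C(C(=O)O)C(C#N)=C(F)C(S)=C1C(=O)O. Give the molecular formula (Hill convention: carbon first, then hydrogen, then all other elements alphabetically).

C10H6FNO5S

Walk through each heavy atom and fill implicit hydrogens from standard valence (C 4, N 3, O 2, S 2, halogen 1):
  atom 1: C, bond orders sum to 1 (valence 4) → 3 H
  atom 2: O, bond orders sum to 2 (valence 2) → 0 H
  atom 3: C, bond orders sum to 4 (valence 4) → 0 H
  atom 4: C, bond orders sum to 4 (valence 4) → 0 H
  atom 5: C, bond orders sum to 4 (valence 4) → 0 H
  atom 6: O, bond orders sum to 2 (valence 2) → 0 H
  atom 7: O, bond orders sum to 1 (valence 2) → 1 H
  atom 8: C, bond orders sum to 4 (valence 4) → 0 H
  atom 9: C, bond orders sum to 4 (valence 4) → 0 H
  atom 10: N, bond orders sum to 3 (valence 3) → 0 H
  atom 11: C, bond orders sum to 4 (valence 4) → 0 H
  atom 12: F (halogen, monovalent) → 0 H
  atom 13: C, bond orders sum to 4 (valence 4) → 0 H
  atom 14: S, bond orders sum to 1 (valence 2) → 1 H
  atom 15: C, bond orders sum to 4 (valence 4) → 0 H
  atom 16: C, bond orders sum to 4 (valence 4) → 0 H
  atom 17: O, bond orders sum to 2 (valence 2) → 0 H
  atom 18: O, bond orders sum to 1 (valence 2) → 1 H
Totals → C:10, H:6, F:1, N:1, O:5, S:1.
In Hill order: C10H6FNO5S.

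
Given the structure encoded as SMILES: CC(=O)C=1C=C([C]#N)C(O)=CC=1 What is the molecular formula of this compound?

C9H7NO2

Walk through each heavy atom and fill implicit hydrogens from standard valence (C 4, N 3, O 2, S 2, halogen 1):
  atom 1: C, bond orders sum to 1 (valence 4) → 3 H
  atom 2: C, bond orders sum to 4 (valence 4) → 0 H
  atom 3: O, bond orders sum to 2 (valence 2) → 0 H
  atom 4: C, bond orders sum to 4 (valence 4) → 0 H
  atom 5: C, bond orders sum to 3 (valence 4) → 1 H
  atom 6: C, bond orders sum to 4 (valence 4) → 0 H
  atom 7: C with explicit H count 0
  atom 8: N, bond orders sum to 3 (valence 3) → 0 H
  atom 9: C, bond orders sum to 4 (valence 4) → 0 H
  atom 10: O, bond orders sum to 1 (valence 2) → 1 H
  atom 11: C, bond orders sum to 3 (valence 4) → 1 H
  atom 12: C, bond orders sum to 3 (valence 4) → 1 H
Totals → C:9, H:7, N:1, O:2.
In Hill order: C9H7NO2.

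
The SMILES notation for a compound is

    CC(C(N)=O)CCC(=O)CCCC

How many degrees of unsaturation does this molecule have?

2

Molecular formula: C10H19NO2.
DoU = (2C + 2 + N − H − X) / 2, where X is the halogen count and O/S are ignored.
    = (2·10 + 2 + 1 − 19 − 0) / 2 = 4 / 2 = 2.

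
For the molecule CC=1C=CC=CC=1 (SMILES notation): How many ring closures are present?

1

In SMILES, each pair of matching ring-closure digits denotes one ring-closing bond; the number of such bonds equals the number of independent rings.
Ring-closure bonds here: 1.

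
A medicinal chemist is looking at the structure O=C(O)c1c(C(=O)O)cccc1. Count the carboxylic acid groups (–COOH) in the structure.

2

The carboxylic acid motif appears at heavy-atom positions 2, 6 in the SMILES.
Carboxylic acid count: 2.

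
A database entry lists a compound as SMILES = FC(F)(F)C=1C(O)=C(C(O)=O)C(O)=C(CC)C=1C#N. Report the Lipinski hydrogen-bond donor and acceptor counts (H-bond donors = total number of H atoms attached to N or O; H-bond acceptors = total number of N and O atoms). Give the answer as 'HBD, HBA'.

3, 5

Donors: find every N or O and count the H atoms it carries.
  atom 7 (O): bond orders sum to 1 → 1 H
  atom 10 (O): bond orders sum to 1 → 1 H
  atom 11 (O): bond orders sum to 2 → 0 H
  atom 13 (O): bond orders sum to 1 → 1 H
  atom 19 (N): bond orders sum to 3 → 0 H
Lipinski HBD = 3.
Acceptors: N atoms = 1, O atoms = 4 → HBA = 5.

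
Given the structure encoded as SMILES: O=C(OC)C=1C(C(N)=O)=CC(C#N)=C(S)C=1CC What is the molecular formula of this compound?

C12H12N2O3S

Walk through each heavy atom and fill implicit hydrogens from standard valence (C 4, N 3, O 2, S 2, halogen 1):
  atom 1: O, bond orders sum to 2 (valence 2) → 0 H
  atom 2: C, bond orders sum to 4 (valence 4) → 0 H
  atom 3: O, bond orders sum to 2 (valence 2) → 0 H
  atom 4: C, bond orders sum to 1 (valence 4) → 3 H
  atom 5: C, bond orders sum to 4 (valence 4) → 0 H
  atom 6: C, bond orders sum to 4 (valence 4) → 0 H
  atom 7: C, bond orders sum to 4 (valence 4) → 0 H
  atom 8: N, bond orders sum to 1 (valence 3) → 2 H
  atom 9: O, bond orders sum to 2 (valence 2) → 0 H
  atom 10: C, bond orders sum to 3 (valence 4) → 1 H
  atom 11: C, bond orders sum to 4 (valence 4) → 0 H
  atom 12: C, bond orders sum to 4 (valence 4) → 0 H
  atom 13: N, bond orders sum to 3 (valence 3) → 0 H
  atom 14: C, bond orders sum to 4 (valence 4) → 0 H
  atom 15: S, bond orders sum to 1 (valence 2) → 1 H
  atom 16: C, bond orders sum to 4 (valence 4) → 0 H
  atom 17: C, bond orders sum to 2 (valence 4) → 2 H
  atom 18: C, bond orders sum to 1 (valence 4) → 3 H
Totals → C:12, H:12, N:2, O:3, S:1.
In Hill order: C12H12N2O3S.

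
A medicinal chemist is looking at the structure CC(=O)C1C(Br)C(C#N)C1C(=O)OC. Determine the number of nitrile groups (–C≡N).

The nitrile motif appears at heavy-atom position 8 in the SMILES.
Other groups present: 1 ester, 1 ketone.
Nitrile count: 1.

1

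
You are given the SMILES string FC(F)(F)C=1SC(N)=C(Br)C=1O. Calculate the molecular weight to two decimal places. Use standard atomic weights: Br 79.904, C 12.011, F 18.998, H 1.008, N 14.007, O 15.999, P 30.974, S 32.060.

First, the molecular formula is C5H3BrF3NOS (counting implicit H from valence).
  Br: 1 × 79.904 = 79.904
  C: 5 × 12.011 = 60.055
  F: 3 × 18.998 = 56.994
  H: 3 × 1.008 = 3.024
  N: 1 × 14.007 = 14.007
  O: 1 × 15.999 = 15.999
  S: 1 × 32.060 = 32.060
Sum: 1×79.904 + 5×12.011 + 3×18.998 + 3×1.008 + 1×14.007 + 1×15.999 + 1×32.060 = 262.043 → 262.04 g/mol.

262.04 g/mol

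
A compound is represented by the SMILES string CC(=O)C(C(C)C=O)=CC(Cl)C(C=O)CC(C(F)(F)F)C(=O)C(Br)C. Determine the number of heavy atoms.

25

Every atom symbol written in the SMILES (organic subset) is one heavy atom; implicit H are not written.
Heavy atoms by element → Br:1, C:16, Cl:1, F:3, O:4.
Total: 25.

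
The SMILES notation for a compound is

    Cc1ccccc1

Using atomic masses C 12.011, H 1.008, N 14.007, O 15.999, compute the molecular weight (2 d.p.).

First, the molecular formula is C7H8 (counting implicit H from valence).
  C: 7 × 12.011 = 84.077
  H: 8 × 1.008 = 8.064
Sum: 7×12.011 + 8×1.008 = 92.141 → 92.14 g/mol.

92.14 g/mol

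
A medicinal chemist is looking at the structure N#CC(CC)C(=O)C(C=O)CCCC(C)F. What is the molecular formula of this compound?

C12H18FNO2

Walk through each heavy atom and fill implicit hydrogens from standard valence (C 4, N 3, O 2, S 2, halogen 1):
  atom 1: N, bond orders sum to 3 (valence 3) → 0 H
  atom 2: C, bond orders sum to 4 (valence 4) → 0 H
  atom 3: C, bond orders sum to 3 (valence 4) → 1 H
  atom 4: C, bond orders sum to 2 (valence 4) → 2 H
  atom 5: C, bond orders sum to 1 (valence 4) → 3 H
  atom 6: C, bond orders sum to 4 (valence 4) → 0 H
  atom 7: O, bond orders sum to 2 (valence 2) → 0 H
  atom 8: C, bond orders sum to 3 (valence 4) → 1 H
  atom 9: C, bond orders sum to 3 (valence 4) → 1 H
  atom 10: O, bond orders sum to 2 (valence 2) → 0 H
  atom 11: C, bond orders sum to 2 (valence 4) → 2 H
  atom 12: C, bond orders sum to 2 (valence 4) → 2 H
  atom 13: C, bond orders sum to 2 (valence 4) → 2 H
  atom 14: C, bond orders sum to 3 (valence 4) → 1 H
  atom 15: C, bond orders sum to 1 (valence 4) → 3 H
  atom 16: F (halogen, monovalent) → 0 H
Totals → C:12, H:18, F:1, N:1, O:2.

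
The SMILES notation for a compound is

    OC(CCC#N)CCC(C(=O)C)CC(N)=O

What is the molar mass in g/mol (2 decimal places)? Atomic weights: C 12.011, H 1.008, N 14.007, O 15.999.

226.28 g/mol

First, the molecular formula is C11H18N2O3 (counting implicit H from valence).
  C: 11 × 12.011 = 132.121
  H: 18 × 1.008 = 18.144
  N: 2 × 14.007 = 28.014
  O: 3 × 15.999 = 47.997
Sum: 11×12.011 + 18×1.008 + 2×14.007 + 3×15.999 = 226.276 → 226.28 g/mol.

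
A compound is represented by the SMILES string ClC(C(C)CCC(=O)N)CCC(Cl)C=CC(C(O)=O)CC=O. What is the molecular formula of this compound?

Walk through each heavy atom and fill implicit hydrogens from standard valence (C 4, N 3, O 2, S 2, halogen 1):
  atom 1: Cl (halogen, monovalent) → 0 H
  atom 2: C, bond orders sum to 3 (valence 4) → 1 H
  atom 3: C, bond orders sum to 3 (valence 4) → 1 H
  atom 4: C, bond orders sum to 1 (valence 4) → 3 H
  atom 5: C, bond orders sum to 2 (valence 4) → 2 H
  atom 6: C, bond orders sum to 2 (valence 4) → 2 H
  atom 7: C, bond orders sum to 4 (valence 4) → 0 H
  atom 8: O, bond orders sum to 2 (valence 2) → 0 H
  atom 9: N, bond orders sum to 1 (valence 3) → 2 H
  atom 10: C, bond orders sum to 2 (valence 4) → 2 H
  atom 11: C, bond orders sum to 2 (valence 4) → 2 H
  atom 12: C, bond orders sum to 3 (valence 4) → 1 H
  atom 13: Cl (halogen, monovalent) → 0 H
  atom 14: C, bond orders sum to 3 (valence 4) → 1 H
  atom 15: C, bond orders sum to 3 (valence 4) → 1 H
  atom 16: C, bond orders sum to 3 (valence 4) → 1 H
  atom 17: C, bond orders sum to 4 (valence 4) → 0 H
  atom 18: O, bond orders sum to 1 (valence 2) → 1 H
  atom 19: O, bond orders sum to 2 (valence 2) → 0 H
  atom 20: C, bond orders sum to 2 (valence 4) → 2 H
  atom 21: C, bond orders sum to 3 (valence 4) → 1 H
  atom 22: O, bond orders sum to 2 (valence 2) → 0 H
Totals → C:15, H:23, Cl:2, N:1, O:4.

C15H23Cl2NO4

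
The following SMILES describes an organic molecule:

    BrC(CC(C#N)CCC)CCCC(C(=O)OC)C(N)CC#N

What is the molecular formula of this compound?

C16H26BrN3O2

Walk through each heavy atom and fill implicit hydrogens from standard valence (C 4, N 3, O 2, S 2, halogen 1):
  atom 1: Br (halogen, monovalent) → 0 H
  atom 2: C, bond orders sum to 3 (valence 4) → 1 H
  atom 3: C, bond orders sum to 2 (valence 4) → 2 H
  atom 4: C, bond orders sum to 3 (valence 4) → 1 H
  atom 5: C, bond orders sum to 4 (valence 4) → 0 H
  atom 6: N, bond orders sum to 3 (valence 3) → 0 H
  atom 7: C, bond orders sum to 2 (valence 4) → 2 H
  atom 8: C, bond orders sum to 2 (valence 4) → 2 H
  atom 9: C, bond orders sum to 1 (valence 4) → 3 H
  atom 10: C, bond orders sum to 2 (valence 4) → 2 H
  atom 11: C, bond orders sum to 2 (valence 4) → 2 H
  atom 12: C, bond orders sum to 2 (valence 4) → 2 H
  atom 13: C, bond orders sum to 3 (valence 4) → 1 H
  atom 14: C, bond orders sum to 4 (valence 4) → 0 H
  atom 15: O, bond orders sum to 2 (valence 2) → 0 H
  atom 16: O, bond orders sum to 2 (valence 2) → 0 H
  atom 17: C, bond orders sum to 1 (valence 4) → 3 H
  atom 18: C, bond orders sum to 3 (valence 4) → 1 H
  atom 19: N, bond orders sum to 1 (valence 3) → 2 H
  atom 20: C, bond orders sum to 2 (valence 4) → 2 H
  atom 21: C, bond orders sum to 4 (valence 4) → 0 H
  atom 22: N, bond orders sum to 3 (valence 3) → 0 H
Totals → C:16, H:26, Br:1, N:3, O:2.
In Hill order: C16H26BrN3O2.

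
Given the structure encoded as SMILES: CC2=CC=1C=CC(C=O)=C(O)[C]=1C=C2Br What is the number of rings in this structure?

2

In SMILES, each pair of matching ring-closure digits denotes one ring-closing bond; the number of such bonds equals the number of independent rings.
Ring-closure bonds here: 2.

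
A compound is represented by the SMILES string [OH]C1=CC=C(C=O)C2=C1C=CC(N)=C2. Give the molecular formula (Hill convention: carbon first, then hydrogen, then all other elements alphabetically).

C11H9NO2

Walk through each heavy atom and fill implicit hydrogens from standard valence (C 4, N 3, O 2, S 2, halogen 1):
  atom 1: O with explicit H count 1
  atom 2: C, bond orders sum to 4 (valence 4) → 0 H
  atom 3: C, bond orders sum to 3 (valence 4) → 1 H
  atom 4: C, bond orders sum to 3 (valence 4) → 1 H
  atom 5: C, bond orders sum to 4 (valence 4) → 0 H
  atom 6: C, bond orders sum to 3 (valence 4) → 1 H
  atom 7: O, bond orders sum to 2 (valence 2) → 0 H
  atom 8: C, bond orders sum to 4 (valence 4) → 0 H
  atom 9: C, bond orders sum to 4 (valence 4) → 0 H
  atom 10: C, bond orders sum to 3 (valence 4) → 1 H
  atom 11: C, bond orders sum to 3 (valence 4) → 1 H
  atom 12: C, bond orders sum to 4 (valence 4) → 0 H
  atom 13: N, bond orders sum to 1 (valence 3) → 2 H
  atom 14: C, bond orders sum to 3 (valence 4) → 1 H
Totals → C:11, H:9, N:1, O:2.
In Hill order: C11H9NO2.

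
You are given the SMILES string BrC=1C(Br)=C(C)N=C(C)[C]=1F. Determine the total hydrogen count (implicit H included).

Walk through each heavy atom and fill implicit hydrogens from standard valence (C 4, N 3, O 2, S 2, halogen 1):
  atom 1: Br (halogen, monovalent) → 0 H
  atom 2: C, bond orders sum to 4 (valence 4) → 0 H
  atom 3: C, bond orders sum to 4 (valence 4) → 0 H
  atom 4: Br (halogen, monovalent) → 0 H
  atom 5: C, bond orders sum to 4 (valence 4) → 0 H
  atom 6: C, bond orders sum to 1 (valence 4) → 3 H
  atom 7: N, bond orders sum to 3 (valence 3) → 0 H
  atom 8: C, bond orders sum to 4 (valence 4) → 0 H
  atom 9: C, bond orders sum to 1 (valence 4) → 3 H
  atom 10: C with explicit H count 0
  atom 11: F (halogen, monovalent) → 0 H
Total hydrogens: 6.

6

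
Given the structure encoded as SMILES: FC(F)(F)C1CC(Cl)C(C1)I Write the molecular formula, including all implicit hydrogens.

C6H7ClF3I

Walk through each heavy atom and fill implicit hydrogens from standard valence (C 4, N 3, O 2, S 2, halogen 1):
  atom 1: F (halogen, monovalent) → 0 H
  atom 2: C, bond orders sum to 4 (valence 4) → 0 H
  atom 3: F (halogen, monovalent) → 0 H
  atom 4: F (halogen, monovalent) → 0 H
  atom 5: C, bond orders sum to 3 (valence 4) → 1 H
  atom 6: C, bond orders sum to 2 (valence 4) → 2 H
  atom 7: C, bond orders sum to 3 (valence 4) → 1 H
  atom 8: Cl (halogen, monovalent) → 0 H
  atom 9: C, bond orders sum to 3 (valence 4) → 1 H
  atom 10: C, bond orders sum to 2 (valence 4) → 2 H
  atom 11: I (halogen, monovalent) → 0 H
Totals → C:6, H:7, Cl:1, F:3, I:1.
In Hill order: C6H7ClF3I.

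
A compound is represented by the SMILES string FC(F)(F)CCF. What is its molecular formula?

C3H4F4

Walk through each heavy atom and fill implicit hydrogens from standard valence (C 4, N 3, O 2, S 2, halogen 1):
  atom 1: F (halogen, monovalent) → 0 H
  atom 2: C, bond orders sum to 4 (valence 4) → 0 H
  atom 3: F (halogen, monovalent) → 0 H
  atom 4: F (halogen, monovalent) → 0 H
  atom 5: C, bond orders sum to 2 (valence 4) → 2 H
  atom 6: C, bond orders sum to 2 (valence 4) → 2 H
  atom 7: F (halogen, monovalent) → 0 H
Totals → C:3, H:4, F:4.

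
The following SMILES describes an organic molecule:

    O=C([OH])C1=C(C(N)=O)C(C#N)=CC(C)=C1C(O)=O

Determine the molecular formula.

Walk through each heavy atom and fill implicit hydrogens from standard valence (C 4, N 3, O 2, S 2, halogen 1):
  atom 1: O, bond orders sum to 2 (valence 2) → 0 H
  atom 2: C, bond orders sum to 4 (valence 4) → 0 H
  atom 3: O with explicit H count 1
  atom 4: C, bond orders sum to 4 (valence 4) → 0 H
  atom 5: C, bond orders sum to 4 (valence 4) → 0 H
  atom 6: C, bond orders sum to 4 (valence 4) → 0 H
  atom 7: N, bond orders sum to 1 (valence 3) → 2 H
  atom 8: O, bond orders sum to 2 (valence 2) → 0 H
  atom 9: C, bond orders sum to 4 (valence 4) → 0 H
  atom 10: C, bond orders sum to 4 (valence 4) → 0 H
  atom 11: N, bond orders sum to 3 (valence 3) → 0 H
  atom 12: C, bond orders sum to 3 (valence 4) → 1 H
  atom 13: C, bond orders sum to 4 (valence 4) → 0 H
  atom 14: C, bond orders sum to 1 (valence 4) → 3 H
  atom 15: C, bond orders sum to 4 (valence 4) → 0 H
  atom 16: C, bond orders sum to 4 (valence 4) → 0 H
  atom 17: O, bond orders sum to 1 (valence 2) → 1 H
  atom 18: O, bond orders sum to 2 (valence 2) → 0 H
Totals → C:11, H:8, N:2, O:5.

C11H8N2O5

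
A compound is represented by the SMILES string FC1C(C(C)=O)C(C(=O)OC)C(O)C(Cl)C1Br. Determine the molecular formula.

Walk through each heavy atom and fill implicit hydrogens from standard valence (C 4, N 3, O 2, S 2, halogen 1):
  atom 1: F (halogen, monovalent) → 0 H
  atom 2: C, bond orders sum to 3 (valence 4) → 1 H
  atom 3: C, bond orders sum to 3 (valence 4) → 1 H
  atom 4: C, bond orders sum to 4 (valence 4) → 0 H
  atom 5: C, bond orders sum to 1 (valence 4) → 3 H
  atom 6: O, bond orders sum to 2 (valence 2) → 0 H
  atom 7: C, bond orders sum to 3 (valence 4) → 1 H
  atom 8: C, bond orders sum to 4 (valence 4) → 0 H
  atom 9: O, bond orders sum to 2 (valence 2) → 0 H
  atom 10: O, bond orders sum to 2 (valence 2) → 0 H
  atom 11: C, bond orders sum to 1 (valence 4) → 3 H
  atom 12: C, bond orders sum to 3 (valence 4) → 1 H
  atom 13: O, bond orders sum to 1 (valence 2) → 1 H
  atom 14: C, bond orders sum to 3 (valence 4) → 1 H
  atom 15: Cl (halogen, monovalent) → 0 H
  atom 16: C, bond orders sum to 3 (valence 4) → 1 H
  atom 17: Br (halogen, monovalent) → 0 H
Totals → C:10, H:13, Br:1, Cl:1, F:1, O:4.
In Hill order: C10H13BrClFO4.

C10H13BrClFO4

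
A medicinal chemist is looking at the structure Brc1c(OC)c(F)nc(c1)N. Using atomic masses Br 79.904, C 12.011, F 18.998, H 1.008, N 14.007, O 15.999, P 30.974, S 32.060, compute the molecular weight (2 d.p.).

221.03 g/mol

First, the molecular formula is C6H6BrFN2O (counting implicit H from valence).
  Br: 1 × 79.904 = 79.904
  C: 6 × 12.011 = 72.066
  F: 1 × 18.998 = 18.998
  H: 6 × 1.008 = 6.048
  N: 2 × 14.007 = 28.014
  O: 1 × 15.999 = 15.999
Sum: 1×79.904 + 6×12.011 + 1×18.998 + 6×1.008 + 2×14.007 + 1×15.999 = 221.029 → 221.03 g/mol.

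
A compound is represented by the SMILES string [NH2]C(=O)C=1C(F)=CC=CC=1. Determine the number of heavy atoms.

Every atom symbol written in the SMILES (organic subset) is one heavy atom; implicit H are not written.
Heavy atoms by element → C:7, F:1, N:1, O:1.
Total: 10.

10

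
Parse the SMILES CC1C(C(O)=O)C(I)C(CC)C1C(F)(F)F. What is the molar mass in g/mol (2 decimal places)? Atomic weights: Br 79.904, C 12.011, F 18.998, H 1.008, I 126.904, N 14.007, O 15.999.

350.12 g/mol

First, the molecular formula is C10H14F3IO2 (counting implicit H from valence).
  C: 10 × 12.011 = 120.110
  F: 3 × 18.998 = 56.994
  H: 14 × 1.008 = 14.112
  I: 1 × 126.904 = 126.904
  O: 2 × 15.999 = 31.998
Sum: 10×12.011 + 3×18.998 + 14×1.008 + 1×126.904 + 2×15.999 = 350.118 → 350.12 g/mol.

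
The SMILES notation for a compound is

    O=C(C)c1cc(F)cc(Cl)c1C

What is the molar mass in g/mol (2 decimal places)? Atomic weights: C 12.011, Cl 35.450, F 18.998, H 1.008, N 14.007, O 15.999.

First, the molecular formula is C9H8ClFO (counting implicit H from valence).
  C: 9 × 12.011 = 108.099
  Cl: 1 × 35.450 = 35.450
  F: 1 × 18.998 = 18.998
  H: 8 × 1.008 = 8.064
  O: 1 × 15.999 = 15.999
Sum: 9×12.011 + 1×35.450 + 1×18.998 + 8×1.008 + 1×15.999 = 186.610 → 186.61 g/mol.

186.61 g/mol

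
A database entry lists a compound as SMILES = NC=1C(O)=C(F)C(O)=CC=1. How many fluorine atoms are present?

1

Scan the SMILES for F atoms (remember two-letter symbols like Cl and Br are single atoms).
Fluorine count: 1.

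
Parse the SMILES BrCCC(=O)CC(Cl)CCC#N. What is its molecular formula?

Walk through each heavy atom and fill implicit hydrogens from standard valence (C 4, N 3, O 2, S 2, halogen 1):
  atom 1: Br (halogen, monovalent) → 0 H
  atom 2: C, bond orders sum to 2 (valence 4) → 2 H
  atom 3: C, bond orders sum to 2 (valence 4) → 2 H
  atom 4: C, bond orders sum to 4 (valence 4) → 0 H
  atom 5: O, bond orders sum to 2 (valence 2) → 0 H
  atom 6: C, bond orders sum to 2 (valence 4) → 2 H
  atom 7: C, bond orders sum to 3 (valence 4) → 1 H
  atom 8: Cl (halogen, monovalent) → 0 H
  atom 9: C, bond orders sum to 2 (valence 4) → 2 H
  atom 10: C, bond orders sum to 2 (valence 4) → 2 H
  atom 11: C, bond orders sum to 4 (valence 4) → 0 H
  atom 12: N, bond orders sum to 3 (valence 3) → 0 H
Totals → C:8, H:11, Br:1, Cl:1, N:1, O:1.

C8H11BrClNO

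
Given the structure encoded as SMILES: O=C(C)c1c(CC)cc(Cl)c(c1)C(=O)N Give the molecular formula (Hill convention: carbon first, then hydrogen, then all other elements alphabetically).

C11H12ClNO2

Walk through each heavy atom and fill implicit hydrogens from standard valence (C 4, N 3, O 2, S 2, halogen 1); for lowercase aromatic atoms, an aromatic c carries 1 H when it has two neighbours and 0 H with three, and aromatic n carries 0 H:
  atom 1: O, bond orders sum to 2 (valence 2) → 0 H
  atom 2: C, bond orders sum to 4 (valence 4) → 0 H
  atom 3: C, bond orders sum to 1 (valence 4) → 3 H
  atom 4: aromatic c, 3 neighbours → 0 H
  atom 5: aromatic c, 3 neighbours → 0 H
  atom 6: C, bond orders sum to 2 (valence 4) → 2 H
  atom 7: C, bond orders sum to 1 (valence 4) → 3 H
  atom 8: aromatic c, 2 neighbours → 1 H
  atom 9: aromatic c, 3 neighbours → 0 H
  atom 10: Cl (halogen, monovalent) → 0 H
  atom 11: aromatic c, 3 neighbours → 0 H
  atom 12: aromatic c, 2 neighbours → 1 H
  atom 13: C, bond orders sum to 4 (valence 4) → 0 H
  atom 14: O, bond orders sum to 2 (valence 2) → 0 H
  atom 15: N, bond orders sum to 1 (valence 3) → 2 H
Totals → C:11, H:12, Cl:1, N:1, O:2.
In Hill order: C11H12ClNO2.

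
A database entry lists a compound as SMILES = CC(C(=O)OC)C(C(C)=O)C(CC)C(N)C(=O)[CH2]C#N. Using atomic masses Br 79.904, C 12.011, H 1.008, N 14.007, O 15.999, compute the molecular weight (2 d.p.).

282.34 g/mol

First, the molecular formula is C14H22N2O4 (counting implicit H from valence).
  C: 14 × 12.011 = 168.154
  H: 22 × 1.008 = 22.176
  N: 2 × 14.007 = 28.014
  O: 4 × 15.999 = 63.996
Sum: 14×12.011 + 22×1.008 + 2×14.007 + 4×15.999 = 282.340 → 282.34 g/mol.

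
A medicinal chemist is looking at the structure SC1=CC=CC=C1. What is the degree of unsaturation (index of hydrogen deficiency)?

4

Molecular formula: C6H6S.
DoU = (2C + 2 + N − H − X) / 2, where X is the halogen count and O/S are ignored.
    = (2·6 + 2 + 0 − 6 − 0) / 2 = 8 / 2 = 4.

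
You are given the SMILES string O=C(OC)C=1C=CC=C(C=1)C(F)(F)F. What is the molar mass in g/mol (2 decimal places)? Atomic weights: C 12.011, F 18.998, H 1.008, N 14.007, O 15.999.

204.15 g/mol

First, the molecular formula is C9H7F3O2 (counting implicit H from valence).
  C: 9 × 12.011 = 108.099
  F: 3 × 18.998 = 56.994
  H: 7 × 1.008 = 7.056
  O: 2 × 15.999 = 31.998
Sum: 9×12.011 + 3×18.998 + 7×1.008 + 2×15.999 = 204.147 → 204.15 g/mol.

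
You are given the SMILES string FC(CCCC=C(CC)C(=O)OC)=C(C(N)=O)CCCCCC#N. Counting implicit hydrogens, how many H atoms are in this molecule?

Walk through each heavy atom and fill implicit hydrogens from standard valence (C 4, N 3, O 2, S 2, halogen 1):
  atom 1: F (halogen, monovalent) → 0 H
  atom 2: C, bond orders sum to 4 (valence 4) → 0 H
  atom 3: C, bond orders sum to 2 (valence 4) → 2 H
  atom 4: C, bond orders sum to 2 (valence 4) → 2 H
  atom 5: C, bond orders sum to 2 (valence 4) → 2 H
  atom 6: C, bond orders sum to 3 (valence 4) → 1 H
  atom 7: C, bond orders sum to 4 (valence 4) → 0 H
  atom 8: C, bond orders sum to 2 (valence 4) → 2 H
  atom 9: C, bond orders sum to 1 (valence 4) → 3 H
  atom 10: C, bond orders sum to 4 (valence 4) → 0 H
  atom 11: O, bond orders sum to 2 (valence 2) → 0 H
  atom 12: O, bond orders sum to 2 (valence 2) → 0 H
  atom 13: C, bond orders sum to 1 (valence 4) → 3 H
  atom 14: C, bond orders sum to 4 (valence 4) → 0 H
  atom 15: C, bond orders sum to 4 (valence 4) → 0 H
  atom 16: N, bond orders sum to 1 (valence 3) → 2 H
  atom 17: O, bond orders sum to 2 (valence 2) → 0 H
  atom 18: C, bond orders sum to 2 (valence 4) → 2 H
  atom 19: C, bond orders sum to 2 (valence 4) → 2 H
  atom 20: C, bond orders sum to 2 (valence 4) → 2 H
  atom 21: C, bond orders sum to 2 (valence 4) → 2 H
  atom 22: C, bond orders sum to 2 (valence 4) → 2 H
  atom 23: C, bond orders sum to 4 (valence 4) → 0 H
  atom 24: N, bond orders sum to 3 (valence 3) → 0 H
Total hydrogens: 27.

27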